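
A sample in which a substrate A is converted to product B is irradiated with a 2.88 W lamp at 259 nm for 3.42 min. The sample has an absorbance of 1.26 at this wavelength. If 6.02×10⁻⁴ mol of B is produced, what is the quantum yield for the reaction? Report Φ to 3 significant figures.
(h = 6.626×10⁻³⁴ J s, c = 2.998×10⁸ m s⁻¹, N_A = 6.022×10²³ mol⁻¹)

Φ = 0.498

Photon energy at 259 nm: hc/λ = (6.626×10⁻³⁴)(2.998×10⁸)/(259×10⁻⁹) = 7.670×10⁻¹⁹ J.
Energy delivered: (2.88 W)(205.2 s) = 591.0 J.
Photons incident: 591.0 / 7.670×10⁻¹⁹ = 7.705×10²⁰, i.e. 7.705×10²⁰/6.022×10²³ = 0.001279 mol.
Fraction absorbed: 1 − 10^(−1.26) = 0.9450.
Photons absorbed: 0.9450 × 0.001279 = 0.001209 mol.
Φ = 6.02×10⁻⁴ mol / 0.001209 mol photons = 0.498.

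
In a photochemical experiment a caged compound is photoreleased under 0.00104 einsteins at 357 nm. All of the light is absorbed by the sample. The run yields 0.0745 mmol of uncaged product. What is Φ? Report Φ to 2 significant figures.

Product: 0.0745 mmol = 7.45e-5 mol.
Φ = 7.45e-5 mol / 0.00104 mol photons = 0.072.

Φ = 0.072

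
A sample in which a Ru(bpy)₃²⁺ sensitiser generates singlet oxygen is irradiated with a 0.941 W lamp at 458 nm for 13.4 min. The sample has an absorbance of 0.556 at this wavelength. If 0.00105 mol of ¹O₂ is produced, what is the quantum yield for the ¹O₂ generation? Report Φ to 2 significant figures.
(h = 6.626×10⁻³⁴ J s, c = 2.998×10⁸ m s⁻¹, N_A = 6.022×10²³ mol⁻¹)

Φ = 0.50

Photon energy at 458 nm: hc/λ = (6.626×10⁻³⁴)(2.998×10⁸)/(458×10⁻⁹) = 4.337×10⁻¹⁹ J.
Energy delivered: (0.941 W)(804 s) = 756.6 J.
Photons incident: 756.6 / 4.337×10⁻¹⁹ = 1.745×10²¹, i.e. 1.745×10²¹/6.022×10²³ = 0.002898 mol.
Fraction absorbed: 1 − 10^(−0.556) = 0.7220.
Photons absorbed: 0.7220 × 0.002898 = 0.002092 mol.
Φ = 0.00105 mol / 0.002092 mol photons = 0.50.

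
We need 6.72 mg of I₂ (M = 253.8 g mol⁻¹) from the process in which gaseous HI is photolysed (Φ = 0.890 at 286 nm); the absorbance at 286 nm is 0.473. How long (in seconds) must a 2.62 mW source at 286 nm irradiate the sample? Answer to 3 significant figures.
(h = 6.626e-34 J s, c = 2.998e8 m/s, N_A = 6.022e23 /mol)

t ≈ 7160 s

Product: 6.72 mg / 253.8 g mol⁻¹ = 2.648e-5 mol.
Photons that must be absorbed: 2.648e-5 / 0.890 = 2.975e-5 mol.
Fraction absorbed: 1 − 10^(−0.473) = 0.6635.
Incident photons needed: 2.975e-5 / 0.6635 = 4.484e-5 mol.
Photon energy: hc/λ = 6.946e-19 J; per mole, 4.183e5 J mol⁻¹.
Energy required: 4.484e-5 × 4.183e5 = 18.76 J.
Time: 18.76 J / 0.00262 W = 7160 s.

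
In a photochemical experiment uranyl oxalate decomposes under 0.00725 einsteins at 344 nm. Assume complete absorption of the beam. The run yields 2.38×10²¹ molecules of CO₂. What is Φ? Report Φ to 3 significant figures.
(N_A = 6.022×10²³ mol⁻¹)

Φ = 0.545

Product: 2.38×10²¹ / 6.022×10²³ = 0.003952 mol.
Φ = 0.003952 mol / 0.00725 mol photons = 0.545.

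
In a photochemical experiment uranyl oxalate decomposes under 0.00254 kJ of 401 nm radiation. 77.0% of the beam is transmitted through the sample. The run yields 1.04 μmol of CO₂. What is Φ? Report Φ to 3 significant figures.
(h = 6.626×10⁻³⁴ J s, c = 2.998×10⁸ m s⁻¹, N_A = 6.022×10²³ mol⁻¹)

Product: 1.04 μmol = 1.04×10⁻⁶ mol.
Photon energy at 401 nm: hc/λ = (6.626×10⁻³⁴)(2.998×10⁸)/(401×10⁻⁹) = 4.954×10⁻¹⁹ J.
Incident energy: 0.00254 kJ = 2.54 J.
Photons incident: 2.54 / 4.954×10⁻¹⁹ = 5.127×10¹⁸, i.e. 5.127×10¹⁸/6.022×10²³ = 8.514×10⁻⁶ mol.
Fraction absorbed: 1 − 77.0/100 = 0.2300.
Photons absorbed: 0.2300 × 8.514×10⁻⁶ = 1.958×10⁻⁶ mol.
Φ = 1.04×10⁻⁶ mol / 1.958×10⁻⁶ mol photons = 0.531.

Φ = 0.531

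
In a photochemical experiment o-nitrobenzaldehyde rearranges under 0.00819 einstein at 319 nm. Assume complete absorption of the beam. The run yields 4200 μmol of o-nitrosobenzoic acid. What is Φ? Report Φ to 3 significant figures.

Product: 4200 μmol = 0.00420 mol.
Φ = 0.00420 mol / 0.00819 mol photons = 0.513.

Φ = 0.513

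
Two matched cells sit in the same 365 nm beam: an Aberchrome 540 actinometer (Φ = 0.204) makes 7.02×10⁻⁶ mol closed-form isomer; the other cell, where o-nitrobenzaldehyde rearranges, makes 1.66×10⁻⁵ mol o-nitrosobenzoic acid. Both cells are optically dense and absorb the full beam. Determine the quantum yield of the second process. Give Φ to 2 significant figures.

Φ = 0.48

Photons absorbed by the actinometer: 7.02×10⁻⁶ / 0.204 = 3.441×10⁻⁵ mol.
Φ(unknown) = 1.66×10⁻⁵ / 3.441×10⁻⁵ = 0.48.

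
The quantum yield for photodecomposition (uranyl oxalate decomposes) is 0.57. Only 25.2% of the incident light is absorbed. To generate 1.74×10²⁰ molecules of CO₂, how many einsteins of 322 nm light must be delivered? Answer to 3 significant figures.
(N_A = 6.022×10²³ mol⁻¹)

0.00201 einstein

Product: 1.74×10²⁰ / 6.022×10²³ = 2.889×10⁻⁴ mol.
Photons that must be absorbed: 2.889×10⁻⁴ / 0.57 = 5.068×10⁻⁴ mol.
Incident photons needed: 5.068×10⁻⁴ / 0.252 = 0.002011 mol.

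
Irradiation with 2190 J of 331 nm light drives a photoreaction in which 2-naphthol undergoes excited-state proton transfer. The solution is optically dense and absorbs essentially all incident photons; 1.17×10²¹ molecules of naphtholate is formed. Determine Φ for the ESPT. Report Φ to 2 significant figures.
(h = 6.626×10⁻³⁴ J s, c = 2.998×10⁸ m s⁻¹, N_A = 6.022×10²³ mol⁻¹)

Product: 1.17×10²¹ / 6.022×10²³ = 0.001943 mol.
Photon energy at 331 nm: hc/λ = (6.626×10⁻³⁴)(2.998×10⁸)/(331×10⁻⁹) = 6.001×10⁻¹⁹ J.
Photons incident: 2190 / 6.001×10⁻¹⁹ = 3.649×10²¹, i.e. 3.649×10²¹/6.022×10²³ = 0.006059 mol.
Φ = 0.001943 mol / 0.006059 mol photons = 0.32.

Φ = 0.32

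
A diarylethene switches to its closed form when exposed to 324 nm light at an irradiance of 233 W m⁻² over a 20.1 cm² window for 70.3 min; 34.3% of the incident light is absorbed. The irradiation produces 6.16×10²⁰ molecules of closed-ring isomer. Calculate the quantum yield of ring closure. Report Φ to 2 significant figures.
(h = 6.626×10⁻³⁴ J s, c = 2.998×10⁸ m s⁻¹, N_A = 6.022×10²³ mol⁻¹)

Product: 6.16×10²⁰ / 6.022×10²³ = 0.001023 mol.
Photon energy at 324 nm: hc/λ = (6.626×10⁻³⁴)(2.998×10⁸)/(324×10⁻⁹) = 6.131×10⁻¹⁹ J.
Energy delivered: (233 W m⁻²)(20.1×10⁻⁴ m²)(4218 s) = 1975 J.
Photons incident: 1975 / 6.131×10⁻¹⁹ = 3.221×10²¹, i.e. 3.221×10²¹/6.022×10²³ = 0.005349 mol.
Photons absorbed: 0.343 × 0.005349 = 0.001835 mol.
Φ = 0.001023 mol / 0.001835 mol photons = 0.56.

Φ = 0.56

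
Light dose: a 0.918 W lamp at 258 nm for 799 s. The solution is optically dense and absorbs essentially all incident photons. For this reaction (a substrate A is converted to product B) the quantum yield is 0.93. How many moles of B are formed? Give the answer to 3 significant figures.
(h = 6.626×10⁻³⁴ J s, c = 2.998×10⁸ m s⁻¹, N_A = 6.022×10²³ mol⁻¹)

0.00147 mol

Photon energy at 258 nm: hc/λ = (6.626×10⁻³⁴)(2.998×10⁸)/(258×10⁻⁹) = 7.700×10⁻¹⁹ J.
Energy delivered: (0.918 W)(799 s) = 733.5 J.
Photons incident: 733.5 / 7.700×10⁻¹⁹ = 9.526×10²⁰, i.e. 9.526×10²⁰/6.022×10²³ = 0.001582 mol.
Product: Φ × n_abs = 0.93 × 0.001582 = 0.001471 mol.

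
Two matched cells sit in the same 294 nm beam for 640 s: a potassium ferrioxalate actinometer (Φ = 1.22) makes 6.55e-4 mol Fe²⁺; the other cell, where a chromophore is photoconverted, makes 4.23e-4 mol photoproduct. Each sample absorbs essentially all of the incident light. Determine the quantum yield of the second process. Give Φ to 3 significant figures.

Φ = 0.788

Photons absorbed by the actinometer: 6.55e-4 / 1.22 = 5.369e-4 mol.
Φ(unknown) = 4.23e-4 / 5.369e-4 = 0.788.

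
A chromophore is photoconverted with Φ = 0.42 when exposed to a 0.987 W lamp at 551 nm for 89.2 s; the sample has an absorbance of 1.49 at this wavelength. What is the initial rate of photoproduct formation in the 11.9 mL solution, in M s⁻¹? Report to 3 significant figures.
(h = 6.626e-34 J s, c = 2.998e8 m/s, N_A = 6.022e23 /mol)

1.55e-4 M s⁻¹

Photon energy at 551 nm: hc/λ = (6.626e-34)(2.998e8)/(551e-9) = 3.605e-19 J.
Energy delivered: (0.987 W)(89.2 s) = 88.04 J.
Photons incident: 88.04 / 3.605e-19 = 2.442e20, i.e. 2.442e20/6.022e23 = 4.055e-4 mol.
Fraction absorbed: 1 − 10^(−1.49) = 0.9676.
Photons absorbed: 0.9676 × 4.055e-4 = 3.924e-4 mol.
Product formed: 0.42 × 3.924e-4 = 1.648e-4 mol.
Rate: 1.648e-4 mol / (89.2 s × 0.0119 L) = 1.55e-4 M s⁻¹.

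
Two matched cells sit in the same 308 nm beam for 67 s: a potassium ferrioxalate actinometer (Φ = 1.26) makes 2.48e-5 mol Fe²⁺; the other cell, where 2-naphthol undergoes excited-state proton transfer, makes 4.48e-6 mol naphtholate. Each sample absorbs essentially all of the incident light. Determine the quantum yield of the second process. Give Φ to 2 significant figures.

Photons absorbed by the actinometer: 2.48e-5 / 1.26 = 1.968e-5 mol.
Φ(unknown) = 4.48e-6 / 1.968e-5 = 0.23.

Φ = 0.23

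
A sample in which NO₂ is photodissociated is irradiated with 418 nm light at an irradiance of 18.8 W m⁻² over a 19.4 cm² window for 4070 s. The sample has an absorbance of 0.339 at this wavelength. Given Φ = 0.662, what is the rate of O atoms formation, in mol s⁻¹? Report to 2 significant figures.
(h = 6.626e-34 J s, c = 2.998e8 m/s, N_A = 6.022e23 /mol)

4.6e-8 mol s⁻¹

Photon energy at 418 nm: hc/λ = (6.626e-34)(2.998e8)/(418e-9) = 4.752e-19 J.
Energy delivered: (18.8 W m⁻²)(19.4e-4 m²)(4070 s) = 148.4 J.
Photons incident: 148.4 / 4.752e-19 = 3.123e20, i.e. 3.123e20/6.022e23 = 5.186e-4 mol.
Fraction absorbed: 1 − 10^(−0.339) = 0.5419.
Photons absorbed: 0.5419 × 5.186e-4 = 2.810e-4 mol.
Product formed: 0.662 × 2.810e-4 = 1.860e-4 mol.
Rate: 1.860e-4 / 4070 s = 4.6e-8 mol s⁻¹.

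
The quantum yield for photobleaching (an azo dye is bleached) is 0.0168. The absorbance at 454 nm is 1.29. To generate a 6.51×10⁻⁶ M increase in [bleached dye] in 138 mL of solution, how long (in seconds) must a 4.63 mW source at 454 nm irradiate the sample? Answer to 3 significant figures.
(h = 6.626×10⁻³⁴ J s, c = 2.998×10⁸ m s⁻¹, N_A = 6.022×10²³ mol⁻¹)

t ≈ 3210 s

Product: (6.51×10⁻⁶ M)(0.138 L) = 8.984×10⁻⁷ mol.
Photons that must be absorbed: 8.984×10⁻⁷ / 0.0168 = 5.348×10⁻⁵ mol.
Fraction absorbed: 1 − 10^(−1.29) = 0.9487.
Incident photons needed: 5.348×10⁻⁵ / 0.9487 = 5.637×10⁻⁵ mol.
Photon energy: hc/λ = 4.375×10⁻¹⁹ J; per mole, 2.635×10⁵ J mol⁻¹.
Energy required: 5.637×10⁻⁵ × 2.635×10⁵ = 14.85 J.
Time: 14.85 J / 0.00463 W = 3210 s.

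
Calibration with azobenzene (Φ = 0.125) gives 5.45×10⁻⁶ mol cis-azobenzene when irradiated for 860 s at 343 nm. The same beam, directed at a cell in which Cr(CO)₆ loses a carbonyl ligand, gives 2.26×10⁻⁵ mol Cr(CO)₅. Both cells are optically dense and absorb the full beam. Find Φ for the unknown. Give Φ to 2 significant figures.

Φ = 0.52

Photons absorbed by the actinometer: 5.45×10⁻⁶ / 0.125 = 4.360×10⁻⁵ mol.
Φ(unknown) = 2.26×10⁻⁵ / 4.360×10⁻⁵ = 0.52.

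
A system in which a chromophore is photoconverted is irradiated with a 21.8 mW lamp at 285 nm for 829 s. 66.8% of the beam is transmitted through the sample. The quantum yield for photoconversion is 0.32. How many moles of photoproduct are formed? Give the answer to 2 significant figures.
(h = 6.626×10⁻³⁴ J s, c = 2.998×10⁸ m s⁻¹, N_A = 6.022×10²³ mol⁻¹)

4.6×10⁻⁶ mol

Photon energy at 285 nm: hc/λ = (6.626×10⁻³⁴)(2.998×10⁸)/(285×10⁻⁹) = 6.970×10⁻¹⁹ J.
Energy delivered: (21.8 mW)(829 s) = 18.07 J.
Photons incident: 18.07 / 6.970×10⁻¹⁹ = 2.593×10¹⁹, i.e. 2.593×10¹⁹/6.022×10²³ = 4.306×10⁻⁵ mol.
Fraction absorbed: 1 − 66.8/100 = 0.3320.
Photons absorbed: 0.3320 × 4.306×10⁻⁵ = 1.430×10⁻⁵ mol.
Product: Φ × n_abs = 0.32 × 1.430×10⁻⁵ = 4.576×10⁻⁶ mol.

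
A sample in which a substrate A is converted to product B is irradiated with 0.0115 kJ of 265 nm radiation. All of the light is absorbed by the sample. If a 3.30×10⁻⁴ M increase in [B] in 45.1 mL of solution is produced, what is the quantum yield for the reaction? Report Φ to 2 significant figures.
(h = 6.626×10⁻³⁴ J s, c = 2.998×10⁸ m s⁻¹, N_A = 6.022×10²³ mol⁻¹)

Φ = 0.58

Product: (3.30×10⁻⁴ M)(0.0451 L) = 1.488×10⁻⁵ mol.
Photon energy at 265 nm: hc/λ = (6.626×10⁻³⁴)(2.998×10⁸)/(265×10⁻⁹) = 7.496×10⁻¹⁹ J.
Incident energy: 0.0115 kJ = 11.5 J.
Photons incident: 11.5 / 7.496×10⁻¹⁹ = 1.534×10¹⁹, i.e. 1.534×10¹⁹/6.022×10²³ = 2.547×10⁻⁵ mol.
Φ = 1.488×10⁻⁵ mol / 2.547×10⁻⁵ mol photons = 0.58.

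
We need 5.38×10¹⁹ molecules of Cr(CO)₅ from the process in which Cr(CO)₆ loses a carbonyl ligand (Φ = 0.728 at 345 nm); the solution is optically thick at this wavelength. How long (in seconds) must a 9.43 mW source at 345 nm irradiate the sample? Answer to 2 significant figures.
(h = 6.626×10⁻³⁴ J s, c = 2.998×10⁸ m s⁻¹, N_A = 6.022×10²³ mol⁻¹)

t ≈ 4500 s

Product: 5.38×10¹⁹ / 6.022×10²³ = 8.934×10⁻⁵ mol.
Photons that must be absorbed: 8.934×10⁻⁵ / 0.728 = 1.227×10⁻⁴ mol.
Photon energy: hc/λ = 5.758×10⁻¹⁹ J; per mole, 3.467×10⁵ J mol⁻¹.
Energy required: 1.227×10⁻⁴ × 3.467×10⁵ = 42.54 J.
Time: 42.54 J / 0.00943 W = 4500 s.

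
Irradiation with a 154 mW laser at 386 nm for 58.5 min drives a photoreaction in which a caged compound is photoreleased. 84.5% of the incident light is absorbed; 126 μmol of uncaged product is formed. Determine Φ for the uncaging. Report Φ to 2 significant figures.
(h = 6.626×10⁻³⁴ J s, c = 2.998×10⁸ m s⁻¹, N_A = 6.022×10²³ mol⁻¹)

Product: 126 μmol = 1.26×10⁻⁴ mol.
Photon energy at 386 nm: hc/λ = (6.626×10⁻³⁴)(2.998×10⁸)/(386×10⁻⁹) = 5.146×10⁻¹⁹ J.
Energy delivered: (154 mW)(3510 s) = 540.5 J.
Photons incident: 540.5 / 5.146×10⁻¹⁹ = 1.050×10²¹, i.e. 1.050×10²¹/6.022×10²³ = 0.001744 mol.
Photons absorbed: 0.845 × 0.001744 = 0.001474 mol.
Φ = 1.26×10⁻⁴ mol / 0.001474 mol photons = 0.085.

Φ = 0.085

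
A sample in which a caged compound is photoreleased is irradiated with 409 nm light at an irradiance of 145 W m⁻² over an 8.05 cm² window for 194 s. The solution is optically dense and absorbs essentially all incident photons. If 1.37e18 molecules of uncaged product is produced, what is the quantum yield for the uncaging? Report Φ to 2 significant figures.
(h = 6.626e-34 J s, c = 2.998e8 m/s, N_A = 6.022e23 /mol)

Product: 1.37e18 / 6.022e23 = 2.275e-6 mol.
Photon energy at 409 nm: hc/λ = (6.626e-34)(2.998e8)/(409e-9) = 4.857e-19 J.
Energy delivered: (145 W m⁻²)(8.05e-4 m²)(194 s) = 22.64 J.
Photons incident: 22.64 / 4.857e-19 = 4.661e19, i.e. 4.661e19/6.022e23 = 7.740e-5 mol.
Φ = 2.275e-6 mol / 7.740e-5 mol photons = 0.029.

Φ = 0.029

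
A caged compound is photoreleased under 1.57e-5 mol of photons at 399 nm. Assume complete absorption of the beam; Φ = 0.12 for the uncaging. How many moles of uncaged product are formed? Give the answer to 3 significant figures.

1.88e-6 mol

Product: Φ × n_abs = 0.12 × 1.57e-5 = 1.884e-6 mol.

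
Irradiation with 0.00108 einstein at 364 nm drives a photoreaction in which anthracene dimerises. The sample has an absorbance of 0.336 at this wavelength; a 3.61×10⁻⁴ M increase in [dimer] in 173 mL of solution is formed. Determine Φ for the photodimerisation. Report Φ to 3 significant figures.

Product: (3.61×10⁻⁴ M)(0.173 L) = 6.245×10⁻⁵ mol.
Fraction absorbed: 1 − 10^(−0.336) = 0.5387.
Photons absorbed: 0.5387 × 0.00108 = 5.818×10⁻⁴ mol.
Φ = 6.245×10⁻⁵ mol / 5.818×10⁻⁴ mol photons = 0.107.

Φ = 0.107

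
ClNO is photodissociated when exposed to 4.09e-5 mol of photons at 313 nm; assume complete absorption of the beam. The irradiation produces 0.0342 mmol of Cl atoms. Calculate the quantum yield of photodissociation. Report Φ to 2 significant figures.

Product: 0.0342 mmol = 3.42e-5 mol.
Φ = 3.42e-5 mol / 4.09e-5 mol photons = 0.84.

Φ = 0.84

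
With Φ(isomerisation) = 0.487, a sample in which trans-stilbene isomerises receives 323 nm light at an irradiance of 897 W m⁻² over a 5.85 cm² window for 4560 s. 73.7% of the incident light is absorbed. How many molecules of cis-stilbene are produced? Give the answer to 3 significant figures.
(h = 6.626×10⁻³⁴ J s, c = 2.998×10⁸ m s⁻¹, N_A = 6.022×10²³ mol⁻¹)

Photon energy at 323 nm: hc/λ = (6.626×10⁻³⁴)(2.998×10⁸)/(323×10⁻⁹) = 6.150×10⁻¹⁹ J.
Energy delivered: (897 W m⁻²)(5.85×10⁻⁴ m²)(4560 s) = 2393 J.
Photons incident: 2393 / 6.150×10⁻¹⁹ = 3.891×10²¹, i.e. 3.891×10²¹/6.022×10²³ = 0.006461 mol.
Photons absorbed: 0.737 × 0.006461 = 0.004762 mol.
Product: Φ × n_abs = 0.487 × 0.004762 = 0.002319 mol.
As a count: 0.002319 × 6.022×10²³ = 1.40×10²¹.

1.40×10²¹ molecules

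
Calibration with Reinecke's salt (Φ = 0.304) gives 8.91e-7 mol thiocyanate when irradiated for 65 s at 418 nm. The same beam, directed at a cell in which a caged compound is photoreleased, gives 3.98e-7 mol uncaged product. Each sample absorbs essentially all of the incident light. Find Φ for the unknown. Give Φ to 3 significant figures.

Photons absorbed by the actinometer: 8.91e-7 / 0.304 = 2.931e-6 mol.
Φ(unknown) = 3.98e-7 / 2.931e-6 = 0.136.

Φ = 0.136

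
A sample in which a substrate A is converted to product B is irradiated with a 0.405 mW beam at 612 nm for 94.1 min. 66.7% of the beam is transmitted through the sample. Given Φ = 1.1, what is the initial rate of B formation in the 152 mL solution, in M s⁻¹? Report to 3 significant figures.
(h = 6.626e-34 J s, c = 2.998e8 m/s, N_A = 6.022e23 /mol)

4.99e-9 M s⁻¹

Photon energy at 612 nm: hc/λ = (6.626e-34)(2.998e8)/(612e-9) = 3.246e-19 J.
Energy delivered: (0.405 mW)(5646 s) = 2.287 J.
Photons incident: 2.287 / 3.246e-19 = 7.046e18, i.e. 7.046e18/6.022e23 = 1.170e-5 mol.
Fraction absorbed: 1 − 66.7/100 = 0.3330.
Photons absorbed: 0.3330 × 1.170e-5 = 3.896e-6 mol.
Product formed: 1.1 × 3.896e-6 = 4.286e-6 mol.
Rate: 4.286e-6 mol / (5646 s × 0.152 L) = 4.99e-9 M s⁻¹.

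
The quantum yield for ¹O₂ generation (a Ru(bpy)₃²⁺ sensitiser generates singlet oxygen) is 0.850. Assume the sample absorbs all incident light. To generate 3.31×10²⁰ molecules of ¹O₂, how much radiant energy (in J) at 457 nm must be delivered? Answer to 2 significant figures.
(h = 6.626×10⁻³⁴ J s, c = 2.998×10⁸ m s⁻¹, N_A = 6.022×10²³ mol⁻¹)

Product: 3.31×10²⁰ / 6.022×10²³ = 5.497×10⁻⁴ mol.
Photons that must be absorbed: 5.497×10⁻⁴ / 0.850 = 6.467×10⁻⁴ mol.
Photon energy: hc/λ = 4.347×10⁻¹⁹ J; per mole, 2.618×10⁵ J mol⁻¹.
Energy required: 6.467×10⁻⁴ × 2.618×10⁵ = 170 J.

170 J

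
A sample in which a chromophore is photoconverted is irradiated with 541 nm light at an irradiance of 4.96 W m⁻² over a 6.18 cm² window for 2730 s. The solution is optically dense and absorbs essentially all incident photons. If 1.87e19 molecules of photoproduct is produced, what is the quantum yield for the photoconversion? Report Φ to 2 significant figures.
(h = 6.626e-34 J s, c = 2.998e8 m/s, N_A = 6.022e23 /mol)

Φ = 0.82

Product: 1.87e19 / 6.022e23 = 3.105e-5 mol.
Photon energy at 541 nm: hc/λ = (6.626e-34)(2.998e8)/(541e-9) = 3.672e-19 J.
Energy delivered: (4.96 W m⁻²)(6.18e-4 m²)(2730 s) = 8.368 J.
Photons incident: 8.368 / 3.672e-19 = 2.279e19, i.e. 2.279e19/6.022e23 = 3.784e-5 mol.
Φ = 3.105e-5 mol / 3.784e-5 mol photons = 0.82.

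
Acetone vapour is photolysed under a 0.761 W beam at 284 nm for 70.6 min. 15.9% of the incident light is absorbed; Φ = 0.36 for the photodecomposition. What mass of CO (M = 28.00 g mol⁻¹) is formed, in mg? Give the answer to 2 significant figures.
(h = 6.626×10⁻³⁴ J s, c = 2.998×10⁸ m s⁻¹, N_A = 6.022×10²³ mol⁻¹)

12 mg

Photon energy at 284 nm: hc/λ = (6.626×10⁻³⁴)(2.998×10⁸)/(284×10⁻⁹) = 6.995×10⁻¹⁹ J.
Energy delivered: (0.761 W)(4236 s) = 3224 J.
Photons incident: 3224 / 6.995×10⁻¹⁹ = 4.609×10²¹, i.e. 4.609×10²¹/6.022×10²³ = 0.007654 mol.
Photons absorbed: 0.159 × 0.007654 = 0.001217 mol.
Product: Φ × n_abs = 0.36 × 0.001217 = 4.381×10⁻⁴ mol.
Mass: 4.381×10⁻⁴ × 28.00 = 0.01227 g = 12 mg.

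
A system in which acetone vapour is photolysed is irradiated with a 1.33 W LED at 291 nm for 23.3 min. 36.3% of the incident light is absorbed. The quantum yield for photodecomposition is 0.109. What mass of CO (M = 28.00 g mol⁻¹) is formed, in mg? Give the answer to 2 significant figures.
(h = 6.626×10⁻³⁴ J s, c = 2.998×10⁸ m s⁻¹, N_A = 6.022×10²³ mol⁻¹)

5.0 mg

Photon energy at 291 nm: hc/λ = (6.626×10⁻³⁴)(2.998×10⁸)/(291×10⁻⁹) = 6.826×10⁻¹⁹ J.
Energy delivered: (1.33 W)(1398 s) = 1859 J.
Photons incident: 1859 / 6.826×10⁻¹⁹ = 2.723×10²¹, i.e. 2.723×10²¹/6.022×10²³ = 0.004522 mol.
Photons absorbed: 0.363 × 0.004522 = 0.001641 mol.
Product: Φ × n_abs = 0.109 × 0.001641 = 1.789×10⁻⁴ mol.
Mass: 1.789×10⁻⁴ × 28.00 = 0.005009 g = 5.0 mg.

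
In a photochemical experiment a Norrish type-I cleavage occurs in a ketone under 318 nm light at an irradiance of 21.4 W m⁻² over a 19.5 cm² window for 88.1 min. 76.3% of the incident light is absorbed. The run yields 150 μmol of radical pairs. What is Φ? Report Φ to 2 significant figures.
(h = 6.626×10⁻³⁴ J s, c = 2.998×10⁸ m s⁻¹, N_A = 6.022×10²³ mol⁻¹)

Φ = 0.34

Product: 150 μmol = 1.50×10⁻⁴ mol.
Photon energy at 318 nm: hc/λ = (6.626×10⁻³⁴)(2.998×10⁸)/(318×10⁻⁹) = 6.247×10⁻¹⁹ J.
Energy delivered: (21.4 W m⁻²)(19.5×10⁻⁴ m²)(5286 s) = 220.6 J.
Photons incident: 220.6 / 6.247×10⁻¹⁹ = 3.531×10²⁰, i.e. 3.531×10²⁰/6.022×10²³ = 5.864×10⁻⁴ mol.
Photons absorbed: 0.763 × 5.864×10⁻⁴ = 4.474×10⁻⁴ mol.
Φ = 1.50×10⁻⁴ mol / 4.474×10⁻⁴ mol photons = 0.34.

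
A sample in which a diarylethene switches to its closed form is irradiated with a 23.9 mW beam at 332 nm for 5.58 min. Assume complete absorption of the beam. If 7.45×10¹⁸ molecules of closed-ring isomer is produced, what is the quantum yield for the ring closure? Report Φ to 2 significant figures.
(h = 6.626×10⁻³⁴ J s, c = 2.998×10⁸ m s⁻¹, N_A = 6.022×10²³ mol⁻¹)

Product: 7.45×10¹⁸ / 6.022×10²³ = 1.237×10⁻⁵ mol.
Photon energy at 332 nm: hc/λ = (6.626×10⁻³⁴)(2.998×10⁸)/(332×10⁻⁹) = 5.983×10⁻¹⁹ J.
Energy delivered: (23.9 mW)(334.8 s) = 8.002 J.
Photons incident: 8.002 / 5.983×10⁻¹⁹ = 1.337×10¹⁹, i.e. 1.337×10¹⁹/6.022×10²³ = 2.220×10⁻⁵ mol.
Φ = 1.237×10⁻⁵ mol / 2.220×10⁻⁵ mol photons = 0.56.

Φ = 0.56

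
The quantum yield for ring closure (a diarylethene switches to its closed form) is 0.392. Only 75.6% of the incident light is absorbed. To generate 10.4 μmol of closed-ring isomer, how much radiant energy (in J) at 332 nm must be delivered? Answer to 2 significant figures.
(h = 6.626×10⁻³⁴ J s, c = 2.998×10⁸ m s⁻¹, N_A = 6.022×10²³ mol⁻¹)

13 J

Product: 10.4 μmol = 1.04×10⁻⁵ mol.
Photons that must be absorbed: 1.04×10⁻⁵ / 0.392 = 2.653×10⁻⁵ mol.
Incident photons needed: 2.653×10⁻⁵ / 0.756 = 3.509×10⁻⁵ mol.
Photon energy: hc/λ = 5.983×10⁻¹⁹ J; per mole, 3.603×10⁵ J mol⁻¹.
Energy required: 3.509×10⁻⁵ × 3.603×10⁵ = 13 J.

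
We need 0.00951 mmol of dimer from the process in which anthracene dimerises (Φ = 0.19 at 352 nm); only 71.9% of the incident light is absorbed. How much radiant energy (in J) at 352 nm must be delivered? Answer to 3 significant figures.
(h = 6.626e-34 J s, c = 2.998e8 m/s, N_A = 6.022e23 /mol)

Product: 0.00951 mmol = 9.51e-6 mol.
Photons that must be absorbed: 9.51e-6 / 0.19 = 5.005e-5 mol.
Incident photons needed: 5.005e-5 / 0.719 = 6.961e-5 mol.
Photon energy: hc/λ = 5.643e-19 J; per mole, 3.398e5 J mol⁻¹.
Energy required: 6.961e-5 × 3.398e5 = 23.7 J.

23.7 J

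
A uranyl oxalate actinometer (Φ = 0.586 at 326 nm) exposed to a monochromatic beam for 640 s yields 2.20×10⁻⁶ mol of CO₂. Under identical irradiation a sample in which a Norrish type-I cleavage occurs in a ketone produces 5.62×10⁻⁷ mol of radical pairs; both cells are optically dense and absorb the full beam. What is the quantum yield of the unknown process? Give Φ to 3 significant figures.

Φ = 0.150

Photons absorbed by the actinometer: 2.20×10⁻⁶ / 0.586 = 3.754×10⁻⁶ mol.
Φ(unknown) = 5.62×10⁻⁷ / 3.754×10⁻⁶ = 0.150.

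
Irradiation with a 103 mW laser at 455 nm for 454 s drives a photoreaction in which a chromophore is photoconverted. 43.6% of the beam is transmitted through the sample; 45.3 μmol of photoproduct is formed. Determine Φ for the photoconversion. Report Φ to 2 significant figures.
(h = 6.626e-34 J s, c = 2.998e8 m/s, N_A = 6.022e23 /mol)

Product: 45.3 μmol = 4.53e-5 mol.
Photon energy at 455 nm: hc/λ = (6.626e-34)(2.998e8)/(455e-9) = 4.366e-19 J.
Energy delivered: (103 mW)(454 s) = 46.76 J.
Photons incident: 46.76 / 4.366e-19 = 1.071e20, i.e. 1.071e20/6.022e23 = 1.778e-4 mol.
Fraction absorbed: 1 − 43.6/100 = 0.5640.
Photons absorbed: 0.5640 × 1.778e-4 = 1.003e-4 mol.
Φ = 4.53e-5 mol / 1.003e-4 mol photons = 0.45.

Φ = 0.45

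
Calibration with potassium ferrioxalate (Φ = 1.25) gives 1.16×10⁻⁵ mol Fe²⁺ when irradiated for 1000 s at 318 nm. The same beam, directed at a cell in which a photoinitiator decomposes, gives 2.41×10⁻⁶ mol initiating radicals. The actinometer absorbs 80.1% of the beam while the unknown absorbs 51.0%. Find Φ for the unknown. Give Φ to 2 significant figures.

Φ = 0.41

Photons absorbed by the actinometer: 1.16×10⁻⁵ / 1.25 = 9.280×10⁻⁶ mol.
Incident flux: 9.280×10⁻⁶ / 0.801 = 1.159×10⁻⁵ einstein.
Absorbed by unknown: 0.510 × 1.159×10⁻⁵ = 5.911×10⁻⁶ mol.
Φ(unknown) = 2.41×10⁻⁶ / 5.911×10⁻⁶ = 0.41.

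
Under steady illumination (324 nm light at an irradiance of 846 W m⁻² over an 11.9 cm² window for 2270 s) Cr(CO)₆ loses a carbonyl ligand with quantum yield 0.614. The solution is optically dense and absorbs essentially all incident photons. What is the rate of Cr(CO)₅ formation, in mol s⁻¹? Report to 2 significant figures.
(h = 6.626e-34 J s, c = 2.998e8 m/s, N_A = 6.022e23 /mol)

Photon energy at 324 nm: hc/λ = (6.626e-34)(2.998e8)/(324e-9) = 6.131e-19 J.
Energy delivered: (846 W m⁻²)(11.9e-4 m²)(2270 s) = 2285 J.
Photons incident: 2285 / 6.131e-19 = 3.727e21, i.e. 3.727e21/6.022e23 = 0.006189 mol.
Product formed: 0.614 × 0.006189 = 0.003800 mol.
Rate: 0.003800 / 2270 s = 1.7e-6 mol s⁻¹.

1.7e-6 mol s⁻¹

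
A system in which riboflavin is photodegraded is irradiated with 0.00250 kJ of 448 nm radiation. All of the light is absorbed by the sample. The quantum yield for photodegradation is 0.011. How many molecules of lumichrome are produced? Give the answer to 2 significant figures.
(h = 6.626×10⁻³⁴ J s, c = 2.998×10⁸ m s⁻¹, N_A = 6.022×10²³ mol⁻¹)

Photon energy at 448 nm: hc/λ = (6.626×10⁻³⁴)(2.998×10⁸)/(448×10⁻⁹) = 4.434×10⁻¹⁹ J.
Incident energy: 0.00250 kJ = 2.50 J.
Photons incident: 2.50 / 4.434×10⁻¹⁹ = 5.638×10¹⁸, i.e. 5.638×10¹⁸/6.022×10²³ = 9.362×10⁻⁶ mol.
Product: Φ × n_abs = 0.011 × 9.362×10⁻⁶ = 1.030×10⁻⁷ mol.
As a count: 1.030×10⁻⁷ × 6.022×10²³ = 6.2×10¹⁶.

6.2×10¹⁶ molecules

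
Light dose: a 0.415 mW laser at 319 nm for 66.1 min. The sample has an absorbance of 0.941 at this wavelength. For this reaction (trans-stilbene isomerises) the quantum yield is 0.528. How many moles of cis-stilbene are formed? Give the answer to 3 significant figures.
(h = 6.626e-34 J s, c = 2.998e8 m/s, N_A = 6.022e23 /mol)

2.05e-6 mol

Photon energy at 319 nm: hc/λ = (6.626e-34)(2.998e8)/(319e-9) = 6.227e-19 J.
Energy delivered: (0.415 mW)(3966 s) = 1.646 J.
Photons incident: 1.646 / 6.227e-19 = 2.643e18, i.e. 2.643e18/6.022e23 = 4.389e-6 mol.
Fraction absorbed: 1 − 10^(−0.941) = 0.8854.
Photons absorbed: 0.8854 × 4.389e-6 = 3.886e-6 mol.
Product: Φ × n_abs = 0.528 × 3.886e-6 = 2.052e-6 mol.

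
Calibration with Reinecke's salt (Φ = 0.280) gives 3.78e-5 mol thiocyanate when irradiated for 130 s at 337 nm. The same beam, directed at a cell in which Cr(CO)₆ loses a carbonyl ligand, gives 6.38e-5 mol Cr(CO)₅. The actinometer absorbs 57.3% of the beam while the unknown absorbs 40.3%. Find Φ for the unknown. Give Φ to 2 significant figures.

Photons absorbed by the actinometer: 3.78e-5 / 0.280 = 1.350e-4 mol.
Incident flux: 1.350e-4 / 0.573 = 2.356e-4 einstein.
Absorbed by unknown: 0.403 × 2.356e-4 = 9.495e-5 mol.
Φ(unknown) = 6.38e-5 / 9.495e-5 = 0.67.

Φ = 0.67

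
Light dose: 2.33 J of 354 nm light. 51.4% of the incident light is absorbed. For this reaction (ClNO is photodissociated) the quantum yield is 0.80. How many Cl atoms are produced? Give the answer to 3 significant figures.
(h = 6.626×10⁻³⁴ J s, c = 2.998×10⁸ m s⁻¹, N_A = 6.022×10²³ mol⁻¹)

1.71×10¹⁸ atoms

Photon energy at 354 nm: hc/λ = (6.626×10⁻³⁴)(2.998×10⁸)/(354×10⁻⁹) = 5.612×10⁻¹⁹ J.
Photons incident: 2.33 / 5.612×10⁻¹⁹ = 4.152×10¹⁸, i.e. 4.152×10¹⁸/6.022×10²³ = 6.895×10⁻⁶ mol.
Photons absorbed: 0.514 × 6.895×10⁻⁶ = 3.544×10⁻⁶ mol.
Product: Φ × n_abs = 0.80 × 3.544×10⁻⁶ = 2.835×10⁻⁶ mol.
As a count: 2.835×10⁻⁶ × 6.022×10²³ = 1.71×10¹⁸.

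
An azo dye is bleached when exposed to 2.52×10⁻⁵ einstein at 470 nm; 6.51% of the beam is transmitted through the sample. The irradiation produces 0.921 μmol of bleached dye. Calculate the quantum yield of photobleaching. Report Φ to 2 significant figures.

Product: 0.921 μmol = 9.21×10⁻⁷ mol.
Fraction absorbed: 1 − 6.51/100 = 0.9349.
Photons absorbed: 0.9349 × 2.52×10⁻⁵ = 2.356×10⁻⁵ mol.
Φ = 9.21×10⁻⁷ mol / 2.356×10⁻⁵ mol photons = 0.039.

Φ = 0.039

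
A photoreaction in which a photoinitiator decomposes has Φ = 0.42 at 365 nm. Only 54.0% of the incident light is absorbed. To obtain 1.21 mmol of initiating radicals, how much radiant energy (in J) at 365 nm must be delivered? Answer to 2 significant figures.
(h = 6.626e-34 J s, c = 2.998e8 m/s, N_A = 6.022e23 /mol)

1700 J

Product: 1.21 mmol = 0.00121 mol.
Photons that must be absorbed: 0.00121 / 0.42 = 0.002881 mol.
Incident photons needed: 0.002881 / 0.540 = 0.005335 mol.
Photon energy: hc/λ = 5.442e-19 J; per mole, 3.277e5 J mol⁻¹.
Energy required: 0.005335 × 3.277e5 = 1700 J.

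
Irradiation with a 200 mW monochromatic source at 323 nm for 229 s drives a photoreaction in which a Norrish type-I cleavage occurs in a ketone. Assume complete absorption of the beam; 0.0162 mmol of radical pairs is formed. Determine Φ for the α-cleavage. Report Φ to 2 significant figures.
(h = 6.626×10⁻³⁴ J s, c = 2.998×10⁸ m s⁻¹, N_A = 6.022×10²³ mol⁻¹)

Φ = 0.13

Product: 0.0162 mmol = 1.62×10⁻⁵ mol.
Photon energy at 323 nm: hc/λ = (6.626×10⁻³⁴)(2.998×10⁸)/(323×10⁻⁹) = 6.150×10⁻¹⁹ J.
Energy delivered: (200 mW)(229 s) = 45.80 J.
Photons incident: 45.80 / 6.150×10⁻¹⁹ = 7.447×10¹⁹, i.e. 7.447×10¹⁹/6.022×10²³ = 1.237×10⁻⁴ mol.
Φ = 1.62×10⁻⁵ mol / 1.237×10⁻⁴ mol photons = 0.13.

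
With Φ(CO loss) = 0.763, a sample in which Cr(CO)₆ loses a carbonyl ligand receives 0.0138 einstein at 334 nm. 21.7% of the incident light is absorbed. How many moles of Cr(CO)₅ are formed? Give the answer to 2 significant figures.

Photons absorbed: 0.217 × 0.0138 = 0.002995 mol.
Product: Φ × n_abs = 0.763 × 0.002995 = 0.002285 mol.

0.0023 mol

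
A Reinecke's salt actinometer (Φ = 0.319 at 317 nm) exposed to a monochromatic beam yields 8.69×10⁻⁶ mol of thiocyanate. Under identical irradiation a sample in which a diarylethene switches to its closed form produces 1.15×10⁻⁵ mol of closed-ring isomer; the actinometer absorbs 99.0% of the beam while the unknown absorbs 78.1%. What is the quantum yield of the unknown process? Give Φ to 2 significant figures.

Photons absorbed by the actinometer: 8.69×10⁻⁶ / 0.319 = 2.724×10⁻⁵ mol.
Incident flux: 2.724×10⁻⁵ / 0.990 = 2.752×10⁻⁵ einstein.
Absorbed by unknown: 0.781 × 2.752×10⁻⁵ = 2.149×10⁻⁵ mol.
Φ(unknown) = 1.15×10⁻⁵ / 2.149×10⁻⁵ = 0.54.

Φ = 0.54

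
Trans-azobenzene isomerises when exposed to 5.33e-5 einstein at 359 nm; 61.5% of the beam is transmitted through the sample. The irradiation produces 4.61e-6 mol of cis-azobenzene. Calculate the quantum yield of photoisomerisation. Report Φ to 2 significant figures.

Fraction absorbed: 1 − 61.5/100 = 0.3850.
Photons absorbed: 0.3850 × 5.33e-5 = 2.052e-5 mol.
Φ = 4.61e-6 mol / 2.052e-5 mol photons = 0.22.

Φ = 0.22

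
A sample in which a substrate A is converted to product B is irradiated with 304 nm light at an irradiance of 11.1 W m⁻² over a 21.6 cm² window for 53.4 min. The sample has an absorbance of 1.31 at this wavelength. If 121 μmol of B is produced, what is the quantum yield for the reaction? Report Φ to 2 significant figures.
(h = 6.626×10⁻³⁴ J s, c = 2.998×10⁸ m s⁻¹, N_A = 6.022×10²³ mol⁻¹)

Φ = 0.65

Product: 121 μmol = 1.21×10⁻⁴ mol.
Photon energy at 304 nm: hc/λ = (6.626×10⁻³⁴)(2.998×10⁸)/(304×10⁻⁹) = 6.534×10⁻¹⁹ J.
Energy delivered: (11.1 W m⁻²)(21.6×10⁻⁴ m²)(3204 s) = 76.82 J.
Photons incident: 76.82 / 6.534×10⁻¹⁹ = 1.176×10²⁰, i.e. 1.176×10²⁰/6.022×10²³ = 1.953×10⁻⁴ mol.
Fraction absorbed: 1 − 10^(−1.31) = 0.9510.
Photons absorbed: 0.9510 × 1.953×10⁻⁴ = 1.857×10⁻⁴ mol.
Φ = 1.21×10⁻⁴ mol / 1.857×10⁻⁴ mol photons = 0.65.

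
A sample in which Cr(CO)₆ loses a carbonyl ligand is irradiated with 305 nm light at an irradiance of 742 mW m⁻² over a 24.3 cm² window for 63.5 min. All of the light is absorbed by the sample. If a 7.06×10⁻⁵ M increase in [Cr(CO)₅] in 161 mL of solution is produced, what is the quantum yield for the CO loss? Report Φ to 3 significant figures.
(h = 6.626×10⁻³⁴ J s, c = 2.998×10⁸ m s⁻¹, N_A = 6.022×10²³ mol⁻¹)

Φ = 0.649

Product: (7.06×10⁻⁵ M)(0.161 L) = 1.137×10⁻⁵ mol.
Photon energy at 305 nm: hc/λ = (6.626×10⁻³⁴)(2.998×10⁸)/(305×10⁻⁹) = 6.513×10⁻¹⁹ J.
Energy delivered: (742 mW m⁻²)(24.3×10⁻⁴ m²)(3810 s) = 6.870 J.
Photons incident: 6.870 / 6.513×10⁻¹⁹ = 1.055×10¹⁹, i.e. 1.055×10¹⁹/6.022×10²³ = 1.752×10⁻⁵ mol.
Φ = 1.137×10⁻⁵ mol / 1.752×10⁻⁵ mol photons = 0.649.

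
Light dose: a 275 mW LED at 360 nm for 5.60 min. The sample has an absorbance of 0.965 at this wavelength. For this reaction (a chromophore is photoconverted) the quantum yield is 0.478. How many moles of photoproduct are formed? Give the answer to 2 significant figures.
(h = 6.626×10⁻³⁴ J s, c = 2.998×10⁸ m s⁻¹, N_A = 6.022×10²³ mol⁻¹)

1.2×10⁻⁴ mol

Photon energy at 360 nm: hc/λ = (6.626×10⁻³⁴)(2.998×10⁸)/(360×10⁻⁹) = 5.518×10⁻¹⁹ J.
Energy delivered: (275 mW)(336 s) = 92.40 J.
Photons incident: 92.40 / 5.518×10⁻¹⁹ = 1.675×10²⁰, i.e. 1.675×10²⁰/6.022×10²³ = 2.781×10⁻⁴ mol.
Fraction absorbed: 1 − 10^(−0.965) = 0.8916.
Photons absorbed: 0.8916 × 2.781×10⁻⁴ = 2.480×10⁻⁴ mol.
Product: Φ × n_abs = 0.478 × 2.480×10⁻⁴ = 1.185×10⁻⁴ mol.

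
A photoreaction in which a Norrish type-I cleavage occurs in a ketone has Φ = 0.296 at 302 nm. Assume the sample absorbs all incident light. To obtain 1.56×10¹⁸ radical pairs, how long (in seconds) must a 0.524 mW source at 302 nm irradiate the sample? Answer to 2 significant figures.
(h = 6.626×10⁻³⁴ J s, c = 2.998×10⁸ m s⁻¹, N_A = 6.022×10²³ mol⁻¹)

t ≈ 6600 s

Product: 1.56×10¹⁸ / 6.022×10²³ = 2.591×10⁻⁶ mol.
Photons that must be absorbed: 2.591×10⁻⁶ / 0.296 = 8.753×10⁻⁶ mol.
Photon energy: hc/λ = 6.578×10⁻¹⁹ J; per mole, 3.961×10⁵ J mol⁻¹.
Energy required: 8.753×10⁻⁶ × 3.961×10⁵ = 3.467 J.
Time: 3.467 J / 0.000524 W = 6600 s.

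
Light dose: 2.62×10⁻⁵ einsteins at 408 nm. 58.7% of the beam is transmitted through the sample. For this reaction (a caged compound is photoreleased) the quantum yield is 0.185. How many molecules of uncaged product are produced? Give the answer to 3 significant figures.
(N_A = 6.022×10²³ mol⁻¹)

1.21×10¹⁸ molecules

Fraction absorbed: 1 − 58.7/100 = 0.4130.
Photons absorbed: 0.4130 × 2.62×10⁻⁵ = 1.082×10⁻⁵ mol.
Product: Φ × n_abs = 0.185 × 1.082×10⁻⁵ = 2.002×10⁻⁶ mol.
As a count: 2.002×10⁻⁶ × 6.022×10²³ = 1.21×10¹⁸.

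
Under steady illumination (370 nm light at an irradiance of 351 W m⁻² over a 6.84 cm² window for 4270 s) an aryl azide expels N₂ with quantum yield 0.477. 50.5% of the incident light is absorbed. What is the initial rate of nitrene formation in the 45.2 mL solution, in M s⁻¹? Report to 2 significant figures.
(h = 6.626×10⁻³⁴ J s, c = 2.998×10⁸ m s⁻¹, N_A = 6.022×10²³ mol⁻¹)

4.0×10⁻⁶ M s⁻¹

Photon energy at 370 nm: hc/λ = (6.626×10⁻³⁴)(2.998×10⁸)/(370×10⁻⁹) = 5.369×10⁻¹⁹ J.
Energy delivered: (351 W m⁻²)(6.84×10⁻⁴ m²)(4270 s) = 1025 J.
Photons incident: 1025 / 5.369×10⁻¹⁹ = 1.909×10²¹, i.e. 1.909×10²¹/6.022×10²³ = 0.003170 mol.
Photons absorbed: 0.505 × 0.003170 = 0.001601 mol.
Product formed: 0.477 × 0.001601 = 7.637×10⁻⁴ mol.
Rate: 7.637×10⁻⁴ mol / (4270 s × 0.0452 L) = 4.0×10⁻⁶ M s⁻¹.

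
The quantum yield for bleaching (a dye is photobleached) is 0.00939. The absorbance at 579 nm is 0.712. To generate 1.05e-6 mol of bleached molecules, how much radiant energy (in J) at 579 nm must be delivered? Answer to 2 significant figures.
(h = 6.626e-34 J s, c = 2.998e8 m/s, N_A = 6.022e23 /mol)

29 J

Photons that must be absorbed: 1.05e-6 / 0.00939 = 1.118e-4 mol.
Fraction absorbed: 1 − 10^(−0.712) = 0.8059.
Incident photons needed: 1.118e-4 / 0.8059 = 1.387e-4 mol.
Photon energy: hc/λ = 3.431e-19 J; per mole, 2.066e5 J mol⁻¹.
Energy required: 1.387e-4 × 2.066e5 = 29 J.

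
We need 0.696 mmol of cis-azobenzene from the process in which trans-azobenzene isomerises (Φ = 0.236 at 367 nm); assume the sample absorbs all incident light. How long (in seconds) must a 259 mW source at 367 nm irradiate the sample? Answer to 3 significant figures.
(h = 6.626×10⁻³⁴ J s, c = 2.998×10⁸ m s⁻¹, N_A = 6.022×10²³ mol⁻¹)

t ≈ 3710 s

Product: 0.696 mmol = 6.96×10⁻⁴ mol.
Photons that must be absorbed: 6.96×10⁻⁴ / 0.236 = 0.002949 mol.
Photon energy: hc/λ = 5.413×10⁻¹⁹ J; per mole, 3.260×10⁵ J mol⁻¹.
Energy required: 0.002949 × 3.260×10⁵ = 961.4 J.
Time: 961.4 J / 0.259 W = 3710 s.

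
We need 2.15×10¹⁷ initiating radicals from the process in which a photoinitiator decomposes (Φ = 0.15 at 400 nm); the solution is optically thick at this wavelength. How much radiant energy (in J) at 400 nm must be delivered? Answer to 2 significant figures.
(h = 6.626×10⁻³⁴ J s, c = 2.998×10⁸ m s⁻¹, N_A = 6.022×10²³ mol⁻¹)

0.71 J

Product: 2.15×10¹⁷ / 6.022×10²³ = 3.570×10⁻⁷ mol.
Photons that must be absorbed: 3.570×10⁻⁷ / 0.15 = 2.380×10⁻⁶ mol.
Photon energy: hc/λ = 4.966×10⁻¹⁹ J; per mole, 2.991×10⁵ J mol⁻¹.
Energy required: 2.380×10⁻⁶ × 2.991×10⁵ = 0.71 J.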